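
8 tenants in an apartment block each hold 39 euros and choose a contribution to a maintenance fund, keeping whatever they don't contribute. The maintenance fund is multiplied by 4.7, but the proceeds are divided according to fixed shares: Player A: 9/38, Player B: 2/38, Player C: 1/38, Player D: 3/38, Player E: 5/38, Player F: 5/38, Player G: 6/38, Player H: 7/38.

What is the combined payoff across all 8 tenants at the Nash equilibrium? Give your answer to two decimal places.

456.30 euros

Each unit j contributes comes back to j as 4.7 × (j's share), so j prefers to contribute only if that share exceeds 1/4.7 = 0.2128; otherwise keeping the unit dominates.
Player A alone (share 9/38) is above the threshold, contributing 39; the remaining 7 contribute 0. Total contributed: 39.
The maintenance fund pays out 4.7 × 39 = 183.30 in total (split across the unequal shares, but the aggregate is all that matters for the group sum).
The 7 free-riders keep 39 each, adding 273. Group total = 273 + 183.30 = 456.30.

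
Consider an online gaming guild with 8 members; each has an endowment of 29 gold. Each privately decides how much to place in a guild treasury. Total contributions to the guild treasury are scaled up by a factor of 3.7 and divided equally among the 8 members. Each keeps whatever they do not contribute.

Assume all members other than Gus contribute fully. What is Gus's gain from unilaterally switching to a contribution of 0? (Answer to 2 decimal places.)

15.59 gold

Switching from a contribution of 29 to 0 lets Gus keep an extra 29 gold, but lowers the guild treasury by 29, which costs Gus their own share of that drop: 3.7/8 × 29 = 13.41.
Net gain = 29 − 13.41 = 15.59. The private return per contributed unit (0.4625) is below 1, so free-riding is indeed the best response regardless of what the others do.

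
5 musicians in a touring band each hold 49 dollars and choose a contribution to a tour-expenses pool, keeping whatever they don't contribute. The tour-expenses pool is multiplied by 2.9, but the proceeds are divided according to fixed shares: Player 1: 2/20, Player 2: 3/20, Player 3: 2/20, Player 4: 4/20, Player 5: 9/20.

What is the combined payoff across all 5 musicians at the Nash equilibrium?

338.10 dollars

For player j, contributing a unit is worthwhile iff 2.9 × (j's share) ≥ 1, i.e. iff j's share is at least 0.3448.
Only Player 5 (9/20) clears that bar, contributing 49; the remaining 4 contribute 0. Total contributed: 49.
The tour-expenses pool pays out 2.9 × 49 = 142.10 in total (split across the unequal shares, but the aggregate is all that matters for the group sum).
The 4 free-riders keep 49 each, adding 196. Group total = 196 + 142.10 = 338.10.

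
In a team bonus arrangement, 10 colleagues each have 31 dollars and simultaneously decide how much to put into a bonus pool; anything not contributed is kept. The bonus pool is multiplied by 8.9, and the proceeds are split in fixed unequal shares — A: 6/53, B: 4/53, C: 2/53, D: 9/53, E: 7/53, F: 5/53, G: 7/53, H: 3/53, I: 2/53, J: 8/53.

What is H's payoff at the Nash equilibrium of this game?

Each unit j contributes comes back to j as 8.9 × (j's share), so j prefers to contribute only if that share exceeds 1/8.9 = 0.1124; otherwise keeping the unit dominates.
A, D, E, G and J clear that bar, contributing 31 each; the remaining 5 contribute 0. Total contributed: 155.
H keeps 31 and receives 8.9 × 155 × 3/53 = 78.08 from the bonus pool, for a payoff of 109.08.

109.08 dollars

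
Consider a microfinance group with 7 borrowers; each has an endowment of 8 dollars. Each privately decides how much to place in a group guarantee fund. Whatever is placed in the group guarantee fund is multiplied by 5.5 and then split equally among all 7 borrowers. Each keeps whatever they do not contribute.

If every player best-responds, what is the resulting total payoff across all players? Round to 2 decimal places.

Each contributed unit returns 5.5/7 = 0.7857 to its contributor — below 1 — so contributing 0 is dominant for every player. At the Nash equilibrium everyone keeps their 8, and the group total is 7 × 8 = 56.

56.00 dollars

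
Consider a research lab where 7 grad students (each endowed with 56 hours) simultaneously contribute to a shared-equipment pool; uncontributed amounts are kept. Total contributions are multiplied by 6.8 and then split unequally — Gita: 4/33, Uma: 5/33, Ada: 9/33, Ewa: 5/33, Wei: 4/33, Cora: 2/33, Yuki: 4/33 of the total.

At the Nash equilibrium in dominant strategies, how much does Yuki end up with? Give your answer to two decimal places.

194.47 hours

A player with share s gets back 6.8·s per unit contributed, so full contribution is dominant for anyone with s > 1/6.8 = 0.1471 and zero contribution is dominant for anyone below.
The shares above 0.1471 belong to Uma, Ada and Ewa, contributing 56 each; the remaining 4 contribute 0. Total contributed: 168.
Yuki keeps 56 and receives 6.8 × 168 × 4/33 = 138.47 from the shared-equipment pool, for a payoff of 194.47.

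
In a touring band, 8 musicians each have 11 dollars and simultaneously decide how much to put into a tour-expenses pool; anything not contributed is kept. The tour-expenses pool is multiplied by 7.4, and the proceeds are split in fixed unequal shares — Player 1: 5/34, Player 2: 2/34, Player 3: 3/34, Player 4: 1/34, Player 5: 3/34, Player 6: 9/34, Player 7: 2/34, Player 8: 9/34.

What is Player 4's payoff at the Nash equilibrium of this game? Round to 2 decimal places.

A player with share s gets back 7.4·s per unit contributed, so full contribution is dominant for anyone with s > 1/7.4 = 0.1351 and zero contribution is dominant for anyone below.
The shares above 0.1351 belong to Player 1, Player 6 and Player 8, contributing 11 each; the remaining 5 contribute 0. Total contributed: 33.
Player 4 keeps 11 and receives 7.4 × 33 × 1/34 = 7.18 from the tour-expenses pool, for a payoff of 18.18.

18.18 dollars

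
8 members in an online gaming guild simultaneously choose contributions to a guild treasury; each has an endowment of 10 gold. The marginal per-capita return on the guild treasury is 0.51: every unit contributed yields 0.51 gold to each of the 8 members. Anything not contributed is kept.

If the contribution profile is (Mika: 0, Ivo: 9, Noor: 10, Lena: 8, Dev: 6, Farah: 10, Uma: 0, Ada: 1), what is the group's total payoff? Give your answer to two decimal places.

215.52 gold

Total contributed: 0 + 9 + 10 + 8 + 6 + 10 + 0 + 1 = 44; total kept: 8 × 10 − 44 = 36.
The guild treasury pays out 0.51 × 8 × 44 = 179.52 in aggregate.
Group total = 36 + 179.52 = 215.52.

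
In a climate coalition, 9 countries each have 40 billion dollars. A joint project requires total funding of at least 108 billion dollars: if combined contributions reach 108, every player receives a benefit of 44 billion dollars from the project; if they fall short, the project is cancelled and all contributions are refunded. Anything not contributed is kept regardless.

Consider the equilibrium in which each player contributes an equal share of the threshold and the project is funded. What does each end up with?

72 billion dollars

Equal share of the threshold: 108/9 = 12.
At this profile no one gains by cutting their contribution: any cut drops the total below 108, the project is cancelled, contributions are refunded, and the deviator ends with 40, which is less than 40 − 12 + 44 = 72. Contributing more than 12 just wastes the excess. So contributing exactly 12 is a best response.
Each player's payoff: 40 − 12 + 44 = 72.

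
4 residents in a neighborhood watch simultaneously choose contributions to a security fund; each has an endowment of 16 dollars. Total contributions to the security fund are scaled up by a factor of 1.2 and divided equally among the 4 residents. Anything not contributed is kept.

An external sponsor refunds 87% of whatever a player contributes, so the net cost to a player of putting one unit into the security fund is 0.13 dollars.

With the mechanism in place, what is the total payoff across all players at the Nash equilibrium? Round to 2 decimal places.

132.48 dollars

The effective private return per unit is now (1.2/4) / 0.13 = 2.3077 > 1, so every player's dominant strategy flips to full contribution.
At the Nash equilibrium everyone contributes 16. Group total payoff = 4 × (16 × 0.87 + 1.2 × 16) = 132.48.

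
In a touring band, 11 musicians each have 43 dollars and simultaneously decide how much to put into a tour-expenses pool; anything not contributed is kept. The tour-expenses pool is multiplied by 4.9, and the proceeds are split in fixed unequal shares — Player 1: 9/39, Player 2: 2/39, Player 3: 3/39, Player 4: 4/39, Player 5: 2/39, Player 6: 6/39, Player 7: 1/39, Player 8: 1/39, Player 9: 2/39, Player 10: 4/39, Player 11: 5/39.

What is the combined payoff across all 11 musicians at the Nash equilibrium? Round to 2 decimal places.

640.70 dollars

For player j, contributing a unit is worthwhile iff 4.9 × (j's share) ≥ 1, i.e. iff j's share is at least 0.2041.
Only Player 1 (9/39) clears that bar, contributing 43; the remaining 10 contribute 0. Total contributed: 43.
The tour-expenses pool pays out 4.9 × 43 = 210.70 in total (split across the unequal shares, but the aggregate is all that matters for the group sum).
The 10 free-riders keep 43 each, adding 430. Group total = 430 + 210.70 = 640.70.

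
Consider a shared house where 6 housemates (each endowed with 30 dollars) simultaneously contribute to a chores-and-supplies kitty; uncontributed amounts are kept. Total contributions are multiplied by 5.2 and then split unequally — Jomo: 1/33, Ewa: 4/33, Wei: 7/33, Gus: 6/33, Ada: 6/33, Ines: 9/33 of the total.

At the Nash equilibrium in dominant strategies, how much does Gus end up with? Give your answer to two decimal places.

Each unit j contributes comes back to j as 5.2 × (j's share), so j prefers to contribute only if that share exceeds 1/5.2 = 0.1923; otherwise keeping the unit dominates.
Wei and Ines clear that bar, contributing 30 each; the remaining 4 contribute 0. Total contributed: 60.
Gus keeps 30 and receives 5.2 × 60 × 6/33 = 56.73 from the chores-and-supplies kitty, for a payoff of 86.73.

86.73 dollars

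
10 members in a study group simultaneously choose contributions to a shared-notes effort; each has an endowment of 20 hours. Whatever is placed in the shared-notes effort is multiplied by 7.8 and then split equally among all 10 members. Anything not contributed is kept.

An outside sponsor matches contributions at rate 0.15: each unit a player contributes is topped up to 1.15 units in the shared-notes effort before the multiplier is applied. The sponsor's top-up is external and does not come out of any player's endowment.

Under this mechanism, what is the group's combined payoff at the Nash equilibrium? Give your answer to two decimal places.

200.00 hours

Even with the mechanism, each unit contributed returns only 7.8 × 1.15 / 10 = 0.8970 per unit of net cost, so contributing nothing is still dominant.
At the Nash equilibrium no one contributes; group total payoff = 10 × 20 = 200.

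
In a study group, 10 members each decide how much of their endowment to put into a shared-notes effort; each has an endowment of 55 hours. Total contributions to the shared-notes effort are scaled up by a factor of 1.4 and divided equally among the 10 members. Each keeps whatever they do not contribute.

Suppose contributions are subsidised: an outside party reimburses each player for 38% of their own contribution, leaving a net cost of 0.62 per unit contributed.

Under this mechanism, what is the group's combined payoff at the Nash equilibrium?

Even with the mechanism, each unit contributed returns only (1.4/10) / 0.62 = 0.2258 per unit of net cost, so contributing nothing is still dominant.
Everyone keeps their endowment and the group total is 10 × 55 = 550.

550.00 hours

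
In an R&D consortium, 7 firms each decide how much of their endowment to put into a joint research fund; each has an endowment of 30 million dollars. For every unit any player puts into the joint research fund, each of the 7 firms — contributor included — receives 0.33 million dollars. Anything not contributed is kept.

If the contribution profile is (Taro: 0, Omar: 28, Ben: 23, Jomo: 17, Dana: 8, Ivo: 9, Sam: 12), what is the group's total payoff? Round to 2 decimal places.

337.07 million dollars

Total contributed: 0 + 28 + 23 + 17 + 8 + 9 + 12 = 97; total kept: 7 × 30 − 97 = 113.
The joint research fund pays out 0.33 × 7 × 97 = 224.07 in aggregate.
Group total = 113 + 224.07 = 337.07.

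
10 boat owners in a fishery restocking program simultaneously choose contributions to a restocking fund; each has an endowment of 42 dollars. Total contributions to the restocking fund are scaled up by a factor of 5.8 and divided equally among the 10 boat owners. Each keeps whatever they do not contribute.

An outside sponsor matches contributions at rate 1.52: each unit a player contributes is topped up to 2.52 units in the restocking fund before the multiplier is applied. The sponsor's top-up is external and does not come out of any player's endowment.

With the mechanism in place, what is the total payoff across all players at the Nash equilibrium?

6138.72 dollars

With the mechanism, a contributed unit returns 5.8 × 2.52 / 10 = 1.4616 per unit of net cost to the contributor — now above 1 — so contributing fully is weakly dominant for every player.
At the Nash equilibrium everyone contributes 42. Group total payoff = 5.8 × 2.52 × 420 = 6138.72.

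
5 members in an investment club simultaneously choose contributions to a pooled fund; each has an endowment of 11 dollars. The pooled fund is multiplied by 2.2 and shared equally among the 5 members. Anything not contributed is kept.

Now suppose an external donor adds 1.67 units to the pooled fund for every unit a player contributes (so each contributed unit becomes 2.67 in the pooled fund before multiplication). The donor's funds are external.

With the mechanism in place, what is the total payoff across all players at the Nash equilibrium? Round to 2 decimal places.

323.07 dollars

Under the mechanism each unit contributed yields 2.2 × 2.67 / 5 = 1.1748 back to its contributor per unit of net cost, which exceeds 1, making full contribution the dominant choice for everyone.
So the Nash equilibrium is full contribution by all 5; the group earns 2.2 × 2.67 × 55 = 323.07.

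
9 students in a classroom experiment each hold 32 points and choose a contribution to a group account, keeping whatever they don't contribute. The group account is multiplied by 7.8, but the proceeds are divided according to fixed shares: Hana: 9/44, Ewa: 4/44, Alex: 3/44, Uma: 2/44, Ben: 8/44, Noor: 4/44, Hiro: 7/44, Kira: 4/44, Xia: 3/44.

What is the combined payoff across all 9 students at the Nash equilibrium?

940.80 points

Each unit j contributes comes back to j as 7.8 × (j's share), so j prefers to contribute only if that share exceeds 1/7.8 = 0.1282; otherwise keeping the unit dominates.
Hana, Ben and Hiro clear that bar, contributing 32 each; the remaining 6 contribute 0. Total contributed: 96.
The group account pays out 7.8 × 96 = 748.80 in total (split across the unequal shares, but the aggregate is all that matters for the group sum).
The 6 free-riders keep 32 each, adding 192. Group total = 192 + 748.80 = 940.80.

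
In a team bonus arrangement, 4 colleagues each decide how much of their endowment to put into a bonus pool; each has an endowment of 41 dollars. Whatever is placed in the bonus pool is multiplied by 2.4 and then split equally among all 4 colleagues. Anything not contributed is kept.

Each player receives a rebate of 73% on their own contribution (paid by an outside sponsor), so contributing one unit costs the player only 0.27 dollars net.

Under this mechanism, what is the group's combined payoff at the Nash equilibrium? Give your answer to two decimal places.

513.32 dollars

With the mechanism, a contributed unit returns (2.4/4) / 0.27 = 2.2222 per unit of net cost to the contributor — now above 1 — so contributing fully is weakly dominant for every player.
So the Nash equilibrium is full contribution by all 4; the group earns 4 × (41 × 0.73 + 2.4 × 41) = 513.32.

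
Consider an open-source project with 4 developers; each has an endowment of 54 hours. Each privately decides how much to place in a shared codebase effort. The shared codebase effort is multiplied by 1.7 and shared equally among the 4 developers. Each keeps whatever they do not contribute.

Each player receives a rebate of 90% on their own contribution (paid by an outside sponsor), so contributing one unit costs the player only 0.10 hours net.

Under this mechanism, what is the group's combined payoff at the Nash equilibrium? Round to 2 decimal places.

561.60 hours

The effective private return per unit is now (1.7/4) / 0.10 = 4.2500 > 1, so every player's dominant strategy flips to full contribution.
At the Nash equilibrium everyone contributes 54. Group total payoff = 4 × (54 × 0.90 + 1.7 × 54) = 561.60.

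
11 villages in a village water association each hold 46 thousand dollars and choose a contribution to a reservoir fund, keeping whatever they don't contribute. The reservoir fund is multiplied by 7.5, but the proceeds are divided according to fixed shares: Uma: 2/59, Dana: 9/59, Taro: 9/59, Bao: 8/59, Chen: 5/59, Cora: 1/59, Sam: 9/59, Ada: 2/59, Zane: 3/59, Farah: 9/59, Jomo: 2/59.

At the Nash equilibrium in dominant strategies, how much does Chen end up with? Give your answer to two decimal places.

192.19 thousand dollars

A player with share s gets back 7.5·s per unit contributed, so full contribution is dominant for anyone with s > 1/7.5 = 0.1333 and zero contribution is dominant for anyone below.
The shares above 0.1333 belong to Dana, Taro, Bao, Sam and Farah, contributing 46 each; the remaining 6 contribute 0. Total contributed: 230.
Chen keeps 46 and receives 7.5 × 230 × 5/59 = 146.19 from the reservoir fund, for a payoff of 192.19.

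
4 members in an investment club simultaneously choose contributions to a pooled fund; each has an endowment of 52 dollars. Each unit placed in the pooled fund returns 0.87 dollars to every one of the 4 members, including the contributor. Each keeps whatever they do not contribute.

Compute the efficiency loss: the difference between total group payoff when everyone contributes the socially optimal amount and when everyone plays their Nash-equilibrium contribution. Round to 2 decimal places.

515.84 dollars

The private return per contributed unit is 0.87 < 1, so contributing 0 is dominant for every player. At the Nash equilibrium everyone keeps their 52, and the group total is 4 × 52 = 208.
Each contributed unit returns 3.480 to the group as a whole (0.87 to each of 4 players), which exceeds 1, so the social optimum is full contribution: group total = 3.480 × 208 = 723.84.
Efficiency loss = 723.84 − 208 = 515.84.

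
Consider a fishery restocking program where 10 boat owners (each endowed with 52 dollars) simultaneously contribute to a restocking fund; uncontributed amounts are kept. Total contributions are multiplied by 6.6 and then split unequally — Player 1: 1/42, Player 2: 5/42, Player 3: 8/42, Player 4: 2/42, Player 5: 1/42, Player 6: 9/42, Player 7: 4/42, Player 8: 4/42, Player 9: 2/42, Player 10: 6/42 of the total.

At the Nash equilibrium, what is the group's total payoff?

1102.40 dollars

Each unit j contributes comes back to j as 6.6 × (j's share), so j prefers to contribute only if that share exceeds 1/6.6 = 0.1515; otherwise keeping the unit dominates.
Player 3 and Player 6 clear that bar, contributing 52 each; the remaining 8 contribute 0. Total contributed: 104.
The restocking fund pays out 6.6 × 104 = 686.40 in total (split across the unequal shares, but the aggregate is all that matters for the group sum).
The 8 free-riders keep 52 each, adding 416. Group total = 416 + 686.40 = 1102.40.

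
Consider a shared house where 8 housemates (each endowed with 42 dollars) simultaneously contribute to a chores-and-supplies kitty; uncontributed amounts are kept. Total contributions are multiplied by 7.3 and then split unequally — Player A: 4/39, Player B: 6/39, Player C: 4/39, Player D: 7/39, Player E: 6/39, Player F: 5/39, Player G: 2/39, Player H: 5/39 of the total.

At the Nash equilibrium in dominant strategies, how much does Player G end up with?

89.17 dollars

For player j, contributing a unit is worthwhile iff 7.3 × (j's share) ≥ 1, i.e. iff j's share is at least 0.1370.
Player B, Player D and Player E clear that bar, contributing 42 each; the remaining 5 contribute 0. Total contributed: 126.
Player G keeps 42 and receives 7.3 × 126 × 2/39 = 47.17 from the chores-and-supplies kitty, for a payoff of 89.17.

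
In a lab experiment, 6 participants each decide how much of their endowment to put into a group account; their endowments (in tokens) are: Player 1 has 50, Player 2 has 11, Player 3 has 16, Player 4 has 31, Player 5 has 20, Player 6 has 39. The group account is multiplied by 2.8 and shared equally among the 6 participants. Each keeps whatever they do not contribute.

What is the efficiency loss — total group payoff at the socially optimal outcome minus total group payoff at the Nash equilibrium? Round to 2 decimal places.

300.60 tokens

The private return per contributed unit is 2.8/6 = 0.4667 < 1 for every player regardless of endowment, so the Nash equilibrium is zero contribution and the group total is Σ E_j = 50 + 11 + 16 + 31 + 20 + 39 = 167.
Each contributed unit returns 2.800 to the group, so the social optimum is full contribution by everyone: group total = 2.800 × 167 = 467.60.
Efficiency loss = (2.800 − 1) × 167 = 300.60.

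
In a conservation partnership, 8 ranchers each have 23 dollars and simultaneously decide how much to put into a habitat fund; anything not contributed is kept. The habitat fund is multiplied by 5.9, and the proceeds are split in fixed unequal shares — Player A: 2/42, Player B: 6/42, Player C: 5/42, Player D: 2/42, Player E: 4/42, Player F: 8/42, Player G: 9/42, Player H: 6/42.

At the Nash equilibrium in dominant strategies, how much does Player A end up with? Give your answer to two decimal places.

35.92 dollars

Each unit j contributes comes back to j as 5.9 × (j's share), so j prefers to contribute only if that share exceeds 1/5.9 = 0.1695; otherwise keeping the unit dominates.
Player F and Player G clear that bar, contributing 23 each; the remaining 6 contribute 0. Total contributed: 46.
Player A keeps 23 and receives 5.9 × 46 × 2/42 = 12.92 from the habitat fund, for a payoff of 35.92.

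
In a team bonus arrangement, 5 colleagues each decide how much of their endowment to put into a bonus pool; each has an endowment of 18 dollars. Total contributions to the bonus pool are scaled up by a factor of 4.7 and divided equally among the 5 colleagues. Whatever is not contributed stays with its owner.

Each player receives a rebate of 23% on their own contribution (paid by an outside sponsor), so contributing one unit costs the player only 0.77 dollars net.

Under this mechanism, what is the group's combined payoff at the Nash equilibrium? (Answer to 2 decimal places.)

With the mechanism, a contributed unit returns (4.7/5) / 0.77 = 1.2208 per unit of net cost to the contributor — now above 1 — so contributing fully is weakly dominant for every player.
So the Nash equilibrium is full contribution by all 5; the group earns 5 × (18 × 0.23 + 4.7 × 18) = 443.70.

443.70 dollars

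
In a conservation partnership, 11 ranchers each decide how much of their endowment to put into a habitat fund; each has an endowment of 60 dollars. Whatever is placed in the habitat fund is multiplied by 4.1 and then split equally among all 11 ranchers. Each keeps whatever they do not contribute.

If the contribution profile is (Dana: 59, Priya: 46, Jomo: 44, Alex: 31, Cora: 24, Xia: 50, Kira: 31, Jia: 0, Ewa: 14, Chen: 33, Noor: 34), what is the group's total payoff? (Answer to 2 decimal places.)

Total contributed: 59 + 46 + 44 + 31 + 24 + 50 + 31 + 0 + 14 + 33 + 34 = 366; total kept: 11 × 60 − 366 = 294.
The habitat fund pays out 4.1 × 366 = 1500.60 in aggregate.
Group total = 294 + 1500.60 = 1794.60.

1794.60 dollars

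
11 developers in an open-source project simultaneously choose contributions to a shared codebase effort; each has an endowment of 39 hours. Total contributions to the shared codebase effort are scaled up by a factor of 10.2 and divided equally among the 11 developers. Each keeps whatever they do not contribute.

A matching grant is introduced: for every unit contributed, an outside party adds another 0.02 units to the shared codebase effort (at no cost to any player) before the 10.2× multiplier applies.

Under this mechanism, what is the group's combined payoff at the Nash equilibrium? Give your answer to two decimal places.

429.00 hours

The effective private return is 10.2 × 1.02 / 11 = 0.9458, which is still under 1, so the mechanism doesn't change anyone's dominant strategy: zero contribution.
At the Nash equilibrium no one contributes; group total payoff = 11 × 39 = 429.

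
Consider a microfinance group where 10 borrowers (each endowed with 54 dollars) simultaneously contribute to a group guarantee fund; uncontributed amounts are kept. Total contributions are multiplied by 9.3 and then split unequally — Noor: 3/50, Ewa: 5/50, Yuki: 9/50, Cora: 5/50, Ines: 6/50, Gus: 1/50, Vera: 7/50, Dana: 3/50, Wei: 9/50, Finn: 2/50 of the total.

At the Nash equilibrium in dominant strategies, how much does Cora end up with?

For player j, contributing a unit is worthwhile iff 9.3 × (j's share) ≥ 1, i.e. iff j's share is at least 0.1075.
The shares above 0.1075 belong to Yuki, Ines, Vera and Wei, contributing 54 each; the remaining 6 contribute 0. Total contributed: 216.
Cora keeps 54 and receives 9.3 × 216 × 5/50 = 200.88 from the group guarantee fund, for a payoff of 254.88.

254.88 dollars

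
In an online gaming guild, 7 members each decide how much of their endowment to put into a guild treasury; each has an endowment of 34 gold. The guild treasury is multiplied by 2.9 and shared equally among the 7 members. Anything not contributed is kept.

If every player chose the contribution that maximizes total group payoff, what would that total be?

690.20 gold

Each contributed unit returns 2.900 to the group as a whole (0.4143 to each of 7 players), which exceeds 1, so the social optimum is full contribution: group total = 2.900 × 238 = 690.20.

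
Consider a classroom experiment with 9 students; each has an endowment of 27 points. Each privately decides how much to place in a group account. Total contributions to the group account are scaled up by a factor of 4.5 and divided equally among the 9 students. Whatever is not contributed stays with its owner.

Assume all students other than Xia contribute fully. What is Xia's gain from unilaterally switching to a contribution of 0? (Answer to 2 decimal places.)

Switching from a contribution of 27 to 0 lets Xia keep an extra 27 points, but lowers the group account by 27, which costs Xia their own share of that drop: 4.5/9 × 27 = 13.50.
Net gain = 27 − 13.50 = 13.50. The private return per contributed unit (0.5000) is below 1, so free-riding is indeed the best response regardless of what the others do.

13.50 points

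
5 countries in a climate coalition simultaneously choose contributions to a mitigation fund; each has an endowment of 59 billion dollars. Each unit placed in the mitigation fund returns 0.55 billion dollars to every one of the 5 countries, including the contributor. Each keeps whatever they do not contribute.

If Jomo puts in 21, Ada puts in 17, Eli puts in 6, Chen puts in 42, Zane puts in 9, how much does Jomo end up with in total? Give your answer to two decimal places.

90.25 billion dollars

Total contributed: 21 + 17 + 6 + 42 + 9 = 95.
Each receives 0.55 × 95 = 52.25 from the mitigation fund.
Jomo keeps 59 − 21 = 38, so Jomo's payoff is 38 + 52.25 = 90.25.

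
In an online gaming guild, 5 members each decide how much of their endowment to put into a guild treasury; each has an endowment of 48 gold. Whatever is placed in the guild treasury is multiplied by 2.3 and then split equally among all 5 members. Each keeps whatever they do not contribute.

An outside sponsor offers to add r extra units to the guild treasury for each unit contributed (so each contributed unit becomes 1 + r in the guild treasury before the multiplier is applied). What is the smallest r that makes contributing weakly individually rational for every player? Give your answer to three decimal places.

1.174

With matching at rate r, one contributed unit becomes (1 + r) in the guild treasury and returns 2.3 × (1 + r) / 5 to the contributor.
Setting this equal to 1: 1 + r = 5/2.3 = 2.1739.
So the minimum matching rate is r = 2.1739 − 1 = 1.174.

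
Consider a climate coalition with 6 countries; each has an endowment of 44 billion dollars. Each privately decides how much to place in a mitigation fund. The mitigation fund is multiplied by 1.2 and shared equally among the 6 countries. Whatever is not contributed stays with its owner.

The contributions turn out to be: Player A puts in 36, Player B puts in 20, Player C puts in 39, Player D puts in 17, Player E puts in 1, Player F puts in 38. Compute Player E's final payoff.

73.20 billion dollars

Total contributed: 36 + 20 + 39 + 17 + 1 + 38 = 151.
Each receives 1.2 × 151 / 6 = 30.20 from the mitigation fund.
Player E keeps 44 − 1 = 43, so Player E's payoff is 43 + 30.20 = 73.20.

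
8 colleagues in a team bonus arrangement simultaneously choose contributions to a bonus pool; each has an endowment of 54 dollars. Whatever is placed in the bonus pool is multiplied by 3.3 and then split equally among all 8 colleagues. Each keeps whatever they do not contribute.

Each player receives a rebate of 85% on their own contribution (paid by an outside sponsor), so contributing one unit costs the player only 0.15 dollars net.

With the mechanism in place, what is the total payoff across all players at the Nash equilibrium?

1792.80 dollars

The effective private return per unit is now (3.3/8) / 0.15 = 2.7500 > 1, so every player's dominant strategy flips to full contribution.
So the Nash equilibrium is full contribution by all 8; the group earns 8 × (54 × 0.85 + 3.3 × 54) = 1792.80.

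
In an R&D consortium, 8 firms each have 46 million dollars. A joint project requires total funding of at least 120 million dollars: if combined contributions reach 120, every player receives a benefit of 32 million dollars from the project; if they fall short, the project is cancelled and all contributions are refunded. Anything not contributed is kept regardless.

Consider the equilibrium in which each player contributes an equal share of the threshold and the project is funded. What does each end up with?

Equal share of the threshold: 120/8 = 15.
At this profile no one gains by cutting their contribution: any cut drops the total below 120, the project is cancelled, contributions are refunded, and the deviator ends with 46, which is less than 46 − 15 + 32 = 63. Contributing more than 15 just wastes the excess. So contributing exactly 15 is a best response.
Each player's payoff: 46 − 15 + 32 = 63.

63 million dollars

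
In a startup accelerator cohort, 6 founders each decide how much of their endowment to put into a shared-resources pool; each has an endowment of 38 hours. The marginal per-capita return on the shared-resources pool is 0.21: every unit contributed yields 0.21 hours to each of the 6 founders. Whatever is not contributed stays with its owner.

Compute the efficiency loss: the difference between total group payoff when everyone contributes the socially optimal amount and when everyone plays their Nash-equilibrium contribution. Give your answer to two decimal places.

The private return per contributed unit is 0.21 < 1, so contributing 0 is dominant for every player. At the Nash equilibrium everyone keeps their 38, and the group total is 6 × 38 = 228.
Each contributed unit returns 1.260 to the group as a whole (0.21 to each of 6 players), which exceeds 1, so the social optimum is full contribution: group total = 1.260 × 228 = 287.28.
Efficiency loss = 287.28 − 228 = 59.28.

59.28 hours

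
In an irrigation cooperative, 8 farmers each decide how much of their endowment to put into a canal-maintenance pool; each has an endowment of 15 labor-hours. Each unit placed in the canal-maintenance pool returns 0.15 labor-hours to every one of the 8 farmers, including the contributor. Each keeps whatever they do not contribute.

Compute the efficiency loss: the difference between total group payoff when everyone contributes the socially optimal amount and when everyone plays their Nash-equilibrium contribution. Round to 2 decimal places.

The private return per contributed unit is 0.15 < 1, so contributing 0 is dominant for every player. At the Nash equilibrium everyone keeps their 15, and the group total is 8 × 15 = 120.
Each contributed unit returns 1.200 to the group as a whole (0.15 to each of 8 players), which exceeds 1, so the social optimum is full contribution: group total = 1.200 × 120 = 144.00.
Efficiency loss = 144.00 − 120 = 24.00.

24.00 labor-hours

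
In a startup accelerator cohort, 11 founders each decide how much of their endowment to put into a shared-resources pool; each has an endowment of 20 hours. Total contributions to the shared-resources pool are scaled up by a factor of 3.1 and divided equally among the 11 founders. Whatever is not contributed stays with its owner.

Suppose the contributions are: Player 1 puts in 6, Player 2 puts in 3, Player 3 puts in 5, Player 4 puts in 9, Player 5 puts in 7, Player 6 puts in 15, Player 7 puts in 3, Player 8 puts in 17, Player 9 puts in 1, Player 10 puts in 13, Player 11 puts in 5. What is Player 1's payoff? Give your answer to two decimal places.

37.67 hours

Total contributed: 6 + 3 + 5 + 9 + 7 + 15 + 3 + 17 + 1 + 13 + 5 = 84.
Each receives 3.1 × 84 / 11 = 23.67 from the shared-resources pool.
Player 1 keeps 20 − 6 = 14, so Player 1's payoff is 14 + 23.67 = 37.67.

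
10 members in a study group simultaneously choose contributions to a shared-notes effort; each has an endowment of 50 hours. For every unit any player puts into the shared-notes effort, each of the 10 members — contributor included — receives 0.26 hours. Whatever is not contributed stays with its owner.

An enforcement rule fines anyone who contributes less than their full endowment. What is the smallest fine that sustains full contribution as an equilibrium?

Given the others contribute fully, the best deviation is to contribute 0 (any partial contribution still incurs the fine and gives up units whose private return 0.26 is below 1).
Deviating from 50 to 0 saves 50 hours but forfeits the deviator's share of the drop in the shared-notes effort: 0.26 × 50 = 13.00.
So the deviation gain is 50 − 13.00 = 37.00, and the fine must be at least 37.00 hours to wipe it out.

37.00 hours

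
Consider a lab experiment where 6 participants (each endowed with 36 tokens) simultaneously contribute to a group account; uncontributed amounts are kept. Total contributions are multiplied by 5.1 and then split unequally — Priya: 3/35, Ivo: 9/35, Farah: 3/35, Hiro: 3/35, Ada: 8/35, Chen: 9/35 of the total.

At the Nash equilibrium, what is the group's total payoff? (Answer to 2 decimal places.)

Each unit j contributes comes back to j as 5.1 × (j's share), so j prefers to contribute only if that share exceeds 1/5.1 = 0.1961; otherwise keeping the unit dominates.
The shares above 0.1961 belong to Ivo, Ada and Chen, contributing 36 each; the remaining 3 contribute 0. Total contributed: 108.
The group account pays out 5.1 × 108 = 550.80 in total (split across the unequal shares, but the aggregate is all that matters for the group sum).
The 3 free-riders keep 36 each, adding 108. Group total = 108 + 550.80 = 658.80.

658.80 tokens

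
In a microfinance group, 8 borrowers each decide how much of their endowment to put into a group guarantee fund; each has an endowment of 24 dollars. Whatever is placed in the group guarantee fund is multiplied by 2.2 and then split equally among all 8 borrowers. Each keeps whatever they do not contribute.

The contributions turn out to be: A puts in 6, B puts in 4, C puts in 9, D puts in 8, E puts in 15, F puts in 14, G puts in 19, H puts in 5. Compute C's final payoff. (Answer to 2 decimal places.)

37.00 dollars

Total contributed: 6 + 4 + 9 + 8 + 15 + 14 + 19 + 5 = 80.
Each receives 2.2 × 80 / 8 = 22.00 from the group guarantee fund.
C keeps 24 − 9 = 15, so C's payoff is 15 + 22.00 = 37.00.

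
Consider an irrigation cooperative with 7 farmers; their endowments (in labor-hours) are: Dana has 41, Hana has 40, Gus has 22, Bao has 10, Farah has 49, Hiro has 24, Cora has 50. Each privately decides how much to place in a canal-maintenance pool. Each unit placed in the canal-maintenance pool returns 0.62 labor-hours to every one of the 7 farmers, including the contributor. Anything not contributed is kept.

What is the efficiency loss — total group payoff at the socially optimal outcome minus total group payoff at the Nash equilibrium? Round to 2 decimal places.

788.24 labor-hours

The private return per contributed unit is 0.62 < 1 for everyone, so the Nash equilibrium is zero contribution and the group total is Σ E_j = 41 + 40 + 22 + 10 + 49 + 24 + 50 = 236.
Each contributed unit returns 4.340 to the group, so the social optimum is full contribution by everyone: group total = 4.340 × 236 = 1024.24.
Efficiency loss = (4.340 − 1) × 236 = 788.24.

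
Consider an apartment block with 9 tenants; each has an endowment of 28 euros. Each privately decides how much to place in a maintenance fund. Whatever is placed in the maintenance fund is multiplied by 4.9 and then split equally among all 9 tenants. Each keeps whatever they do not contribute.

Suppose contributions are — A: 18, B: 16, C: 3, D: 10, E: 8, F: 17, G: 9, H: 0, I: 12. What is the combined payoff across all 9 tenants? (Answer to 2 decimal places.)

Total contributed: 18 + 16 + 3 + 10 + 8 + 17 + 9 + 0 + 12 = 93; total kept: 9 × 28 − 93 = 159.
The maintenance fund pays out 4.9 × 93 = 455.70 in aggregate.
Group total = 159 + 455.70 = 614.70.

614.70 euros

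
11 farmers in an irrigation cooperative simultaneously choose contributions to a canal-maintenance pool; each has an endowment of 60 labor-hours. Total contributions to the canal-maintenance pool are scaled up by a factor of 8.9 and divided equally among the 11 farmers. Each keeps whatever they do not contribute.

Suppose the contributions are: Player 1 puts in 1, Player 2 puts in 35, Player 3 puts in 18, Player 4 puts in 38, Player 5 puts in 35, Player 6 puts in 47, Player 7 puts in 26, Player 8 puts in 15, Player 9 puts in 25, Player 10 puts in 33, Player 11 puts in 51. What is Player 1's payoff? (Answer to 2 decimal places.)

Total contributed: 1 + 35 + 18 + 38 + 35 + 47 + 26 + 15 + 25 + 33 + 51 = 324.
Each receives 8.9 × 324 / 11 = 262.15 from the canal-maintenance pool.
Player 1 keeps 60 − 1 = 59, so Player 1's payoff is 59 + 262.15 = 321.15.

321.15 labor-hours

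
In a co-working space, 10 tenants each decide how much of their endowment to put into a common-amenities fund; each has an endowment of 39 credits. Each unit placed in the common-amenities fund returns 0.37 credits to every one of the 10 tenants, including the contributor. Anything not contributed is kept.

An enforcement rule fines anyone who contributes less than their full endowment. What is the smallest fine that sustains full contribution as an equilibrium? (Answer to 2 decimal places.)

Given the others contribute fully, the best deviation is to contribute 0 (any partial contribution still incurs the fine and gives up units whose private return 0.37 is below 1).
Deviating from 39 to 0 saves 39 credits but forfeits the deviator's share of the drop in the common-amenities fund: 0.37 × 39 = 14.43.
So the deviation gain is 39 − 14.43 = 24.57, and the fine must be at least 24.57 credits to wipe it out.

24.57 credits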